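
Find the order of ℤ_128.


ℤ_n has n elements.

|ℤ_128| = 128


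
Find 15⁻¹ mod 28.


Use the extended Euclidean algorithm to write 1 = 15·s + 28·t; then s mod 28 is the inverse.
Euclidean algorithm:
  15 = 0·28 + 15
  28 = 1·15 + 13
  15 = 1·13 + 2
  13 = 6·2 + 1
  2 = 2·1 + 0
gcd(15,28) = 1
Back-substitution gives: 15·(-13) + 28·(7) = 1
So 15⁻¹ ≡ -13 ≡ 15 (mod 28)
Check: 15 × 15 = 225 ≡ 1 (mod 28) ✓

15⁻¹ ≡ 15 (mod 28)


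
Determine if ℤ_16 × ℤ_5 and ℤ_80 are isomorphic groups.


Comparing ℤ_16 × ℤ_5 and ℤ_80:
gcd(16,5) = 1, so ℤ_16 × ℤ_5 ≅ ℤ_80 (CRT)

Yes, ℤ_16 × ℤ_5 ≅ ℤ_80


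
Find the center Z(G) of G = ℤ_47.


Z(G) = {g ∈ G | gx = xg for all x ∈ G}
ℤ_47 is abelian, so Z(G) = G

Z(ℤ_47) = ℤ_47


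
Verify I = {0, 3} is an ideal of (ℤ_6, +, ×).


Check ideal conditions for I = {0, 3} in ℤ_6:
(1) I is an additive subgroup? Yes
(2) For r ∈ ℤ_6 and a ∈ I: r·a ∈ I? Yes

Yes, I is an ideal of ℤ_6


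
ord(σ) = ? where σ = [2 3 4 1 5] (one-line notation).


Cycle decomposition: (1 2 3 4)
Cycle lengths: 4
Order = lcm(4) = 4

ord(σ) = 4


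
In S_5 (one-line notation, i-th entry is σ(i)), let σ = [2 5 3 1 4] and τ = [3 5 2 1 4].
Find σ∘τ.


σ∘τ: apply τ first, then σ
1 →τ 3 →σ 3
2 →τ 5 →σ 4
3 →τ 2 →σ 5
4 →τ 1 →σ 2
5 →τ 4 →σ 1

σ∘τ = [3 4 5 2 1]


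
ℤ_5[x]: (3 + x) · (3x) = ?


Expand and collect like terms; reduce coefficients mod 5:
x^0: 3·0 = 0 ≡ 0 (mod 5)
x^1: 3·3 + 1·0 = 9 ≡ 4 (mod 5)
x^2: 1·3 = 3 ≡ 3 (mod 5)
Result: 4x + 3x^2

f · g = 4x + 3x^2


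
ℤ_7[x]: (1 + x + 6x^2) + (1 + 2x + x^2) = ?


Add coefficients mod 7:
x^0: 1 + 1 = 2 (mod 7)
x^1: 1 + 2 = 3 (mod 7)
x^2: 6 + 1 = 0 (mod 7)
Result: 2 + 3x

f + g = 2 + 3x


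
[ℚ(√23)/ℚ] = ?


√23 has minimal polynomial x² - 23 (irreducible over ℚ since 23 is squarefree)

[ℚ(√23)/ℚ] = 2


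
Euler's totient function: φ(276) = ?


Factor n: 276 = 2^2 × 3 × 23
φ(n) = n · ∏(1 - 1/p) over distinct primes p | n
φ(276) = 276 · (1 - 1/2) · (1 - 1/3) · (1 - 1/23) = 88

φ(276) = 88


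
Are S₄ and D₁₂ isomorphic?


Comparing S₄ and D₁₂:
S₄ has trivial center; D₁₂ has center {e, r⁶}

No, S₄ ≇ D₁₂


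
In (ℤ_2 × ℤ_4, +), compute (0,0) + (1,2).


Operation: componentwise addition mod (2, 4)
(0,0) + (1,2) = ((a₁+b₁) mod 2, (a₂+b₂) mod 4) with a = (0,0), b = (1,2)

(0,0) + (1,2) = (1,2)


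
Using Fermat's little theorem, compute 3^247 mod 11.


Fermat's little theorem: if p is prime and gcd(a,p)=1, then a^(p-1) ≡ 1 (mod p)
p = 11 is prime, gcd(3,11) = 1
Reduce exponent: 247 mod 10 = 7
So 3^247 ≡ 3^7 (mod 11)
3^7 mod 11 = 9

3^247 ≡ 9 (mod 11)


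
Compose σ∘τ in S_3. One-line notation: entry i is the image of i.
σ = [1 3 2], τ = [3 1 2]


σ∘τ: apply τ first, then σ
1 →τ 3 →σ 2
2 →τ 1 →σ 1
3 →τ 2 →σ 3

σ∘τ = [2 1 3]


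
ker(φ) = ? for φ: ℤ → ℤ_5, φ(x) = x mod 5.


Kernel = preimage of identity
ker(φ) = {x ∈ ℤ : x ≡ 0 (mod 5)} = 5ℤ = {0, ±5, ±10, ...}

ker(φ) = 5ℤ


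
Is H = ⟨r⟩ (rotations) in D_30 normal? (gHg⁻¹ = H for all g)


H = ⟨r⟩ (rotations) in D_30
The rotation subgroup ⟨r⟩ has index 2 in D_30, so it is normal

Yes, normal subgroup


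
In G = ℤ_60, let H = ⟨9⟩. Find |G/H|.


|⟨9⟩| = n / gcd(9, 60) = 60 / 3 = 20
H is normal (ℤ_60 is abelian).
|G/H| = |G| / |H| = 60 / 20 = 3

|G/H| = 3


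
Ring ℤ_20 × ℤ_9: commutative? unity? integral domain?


Direct product ring; commutative with unity (1,1); but (1,0)·(0,1) = (0,0) gives zero divisors, so not an integral domain
Commutative: Yes
Integral domain: No
Has unity: Yes

ℤ_20 × ℤ_9: Commutative=Yes, Unity=Yes


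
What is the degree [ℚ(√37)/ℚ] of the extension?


√37 has minimal polynomial x² - 37 (irreducible over ℚ since 37 is squarefree)

[ℚ(√37)/ℚ] = 2


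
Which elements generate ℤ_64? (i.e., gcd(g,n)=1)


g generates ℤ_n iff gcd(g,n) = 1
Prime factors of 64: 2
Generators are g ∈ {1,...,63} not divisible by any of these primes.
Generators: {1, 3, 5, 7, 9, 11, 13, 15, 17, 19, 21, 23, 25, 27, 29, 31, 33, 35, 37, 39, 41, 43, 45, 47, 49, 51, 53, 55, 57, 59, 61, 63}
Number of generators = φ(64) = 32

Generators of ℤ_64 = {1, 3, 5, 7, 9, 11, 13, 15, 17, 19, 21, 23, 25, 27, 29, 31, 33, 35, 37, 39, 41, 43, 45, 47, 49, 51, 53, 55, 57, 59, 61, 63}


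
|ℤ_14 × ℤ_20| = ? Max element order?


|ℤ_14 × ℤ_20| = 14 × 20 = 280
Max element order = lcm(14,20) = 140
Cyclic? No (gcd=2)

|ℤ_14×ℤ_20| = 280, max element order = 140


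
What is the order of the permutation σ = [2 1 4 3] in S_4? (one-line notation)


Cycle decomposition: (1 2) (3 4)
Cycle lengths: 2, 2
Order = lcm(2, 2) = 2

ord(σ) = 2


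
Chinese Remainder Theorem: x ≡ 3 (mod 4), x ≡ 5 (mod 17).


m₁ = 4, m₂ = 17, gcd = 1, so CRT applies. M = m₁·m₂ = 68
Let M₁ = M/m₁ = 17, M₂ = M/m₂ = 4
Find y₁ ≡ M₁⁻¹ (mod m₁): 17⁻¹ ≡ 1 (mod 4)
Find y₂ ≡ M₂⁻¹ (mod m₂): 4⁻¹ ≡ 13 (mod 17)
x = a₁·M₁·y₁ + a₂·M₂·y₂ = 3·17·1 + 5·4·13 = 311
Reduce mod 68: x ≡ 39
Check: 39 mod 4 = 3 ✓, 39 mod 17 = 5 ✓

x ≡ 39 (mod 68)


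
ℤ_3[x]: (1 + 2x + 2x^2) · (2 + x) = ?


Expand and collect like terms; reduce coefficients mod 3:
x^0: 1·2 = 2 ≡ 2 (mod 3)
x^1: 1·1 + 2·2 = 5 ≡ 2 (mod 3)
x^2: 2·1 + 2·2 = 6 ≡ 0 (mod 3)
x^3: 2·1 = 2 ≡ 2 (mod 3)
Result: 2 + 2x + 2x^3

f · g = 2 + 2x + 2x^3


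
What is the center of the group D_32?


Z(G) = {g ∈ G | gx = xg for all x ∈ G}
For even n, Z(D_n) = {e, r^(n/2)}: the 180° rotation r^16 commutes with every reflection and rotation

Z(D_32) = {e, r^16}


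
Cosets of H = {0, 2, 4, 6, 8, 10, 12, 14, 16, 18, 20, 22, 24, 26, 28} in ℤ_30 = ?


H = {0, 2, 4, 6, 8, 10, 12, 14, 16, 18, 20, 22, 24, 26, 28}, |H| = 15
Number of cosets = |G|/|H| = 30/15 = 2
0 + H = {0, 2, 4, 6, 8, 10, 12, 14, 16, 18, 20, 22, 24, 26, 28}
1 + H = {1, 3, 5, 7, 9, 11, 13, 15, 17, 19, 21, 23, 25, 27, 29}

Cosets: 0+H={0,2,4,6,8,10,12,14,16,18,20,22,24,26,28}; 1+H={1,3,5,7,9,11,13,15,17,19,21,23,25,27,29}


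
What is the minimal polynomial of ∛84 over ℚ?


∛84 satisfies x³ - 84 = 0, irreducible over ℚ (no rational root; 84 is not a perfect cube)

Minimal polynomial: x³ - 84


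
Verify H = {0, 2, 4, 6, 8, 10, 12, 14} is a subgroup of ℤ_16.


Subgroup test for H = {0, 2, 4, 6, 8, 10, 12, 14} in (ℤ_16, +):
(1) 0 ∈ H? Yes
(2) Closure: for all a,b ∈ H, (a+b) mod 16 ∈ H? Yes
(3) Inverses: for all a ∈ H, -a mod 16 ∈ H? Yes

Yes, H is a subgroup of ℤ_16


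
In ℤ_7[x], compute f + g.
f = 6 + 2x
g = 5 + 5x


Add coefficients mod 7:
x^0: 6 + 5 = 4 (mod 7)
x^1: 2 + 5 = 0 (mod 7)
Result: 4

f + g = 4


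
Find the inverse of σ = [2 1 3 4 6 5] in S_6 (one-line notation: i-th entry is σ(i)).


To find σ⁻¹, swap domain and range:
σ(1) = 2 → σ⁻¹(2) = 1
σ(2) = 1 → σ⁻¹(1) = 2
σ(3) = 3 → σ⁻¹(3) = 3
σ(4) = 4 → σ⁻¹(4) = 4
σ(5) = 6 → σ⁻¹(6) = 5
σ(6) = 5 → σ⁻¹(5) = 6

σ⁻¹ = [2 1 3 4 6 5]


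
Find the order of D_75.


|D_n| = 2n (n rotations and n reflections)
|D_75| = 2×75 = 150

|D_75| = 150


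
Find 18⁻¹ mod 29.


Use the extended Euclidean algorithm to write 1 = 18·s + 29·t; then s mod 29 is the inverse.
Euclidean algorithm:
  18 = 0·29 + 18
  29 = 1·18 + 11
  18 = 1·11 + 7
  11 = 1·7 + 4
  7 = 1·4 + 3
  4 = 1·3 + 1
  3 = 3·1 + 0
gcd(18,29) = 1
Back-substitution gives: 18·(-8) + 29·(5) = 1
So 18⁻¹ ≡ -8 ≡ 21 (mod 29)
Check: 18 × 21 = 378 ≡ 1 (mod 29) ✓

18⁻¹ ≡ 21 (mod 29)


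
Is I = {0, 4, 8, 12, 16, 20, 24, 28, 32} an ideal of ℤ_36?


Check ideal conditions for I = {0, 4, 8, 12, 16, 20, 24, 28, 32} in ℤ_36:
(1) I is an additive subgroup? Yes
(2) For r ∈ ℤ_36 and a ∈ I: r·a ∈ I? Yes

Yes, I is an ideal of ℤ_36


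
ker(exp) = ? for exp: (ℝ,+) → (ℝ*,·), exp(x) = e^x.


Kernel = preimage of identity
ker(exp) = {x ∈ ℝ | e^x = 1} = {0}

ker(exp) = {0}


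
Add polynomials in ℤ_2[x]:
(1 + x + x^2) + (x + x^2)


Add coefficients mod 2:
x^0: 1 + 0 = 1 (mod 2)
x^1: 1 + 1 = 0 (mod 2)
x^2: 1 + 1 = 0 (mod 2)
Result: 1

f + g = 1


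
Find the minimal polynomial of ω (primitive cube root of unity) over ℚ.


ω satisfies x² + x + 1 = 0 (the cyclotomic polynomial Φ₃)

Minimal polynomial: x² + x + 1


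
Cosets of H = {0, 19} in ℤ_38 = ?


H = {0, 19}, |H| = 2
Number of cosets = |G|/|H| = 38/2 = 19
0 + H = {0, 19}
1 + H = {1, 20}
2 + H = {2, 21}
3 + H = {3, 22}
4 + H = {4, 23}
5 + H = {5, 24}
6 + H = {6, 25}
7 + H = {7, 26}
8 + H = {8, 27}
9 + H = {9, 28}
10 + H = {10, 29}
11 + H = {11, 30}
12 + H = {12, 31}
13 + H = {13, 32}
14 + H = {14, 33}
15 + H = {15, 34}
16 + H = {16, 35}
17 + H = {17, 36}
18 + H = {18, 37}

Cosets: 0+H={0,19}; 1+H={1,20}; 2+H={2,21}; 3+H={3,22}; 4+H={4,23}; 5+H={5,24}; 6+H={6,25}; 7+H={7,26}; 8+H={8,27}; 9+H={9,28}; 10+H={10,29}; 11+H={11,30}; 12+H={12,31}; 13+H={13,32}; 14+H={14,33}; 15+H={15,34}; 16+H={16,35}; 17+H={17,36}; 18+H={18,37}


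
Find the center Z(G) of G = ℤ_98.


Z(G) = {g ∈ G | gx = xg for all x ∈ G}
ℤ_98 is abelian, so Z(G) = G

Z(ℤ_98) = ℤ_98


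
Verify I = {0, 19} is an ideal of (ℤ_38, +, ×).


Check ideal conditions for I = {0, 19} in ℤ_38:
(1) I is an additive subgroup? Yes
(2) For r ∈ ℤ_38 and a ∈ I: r·a ∈ I? Yes

Yes, I is an ideal of ℤ_38


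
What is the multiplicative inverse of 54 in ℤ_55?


Use the extended Euclidean algorithm to write 1 = 54·s + 55·t; then s mod 55 is the inverse.
Euclidean algorithm:
  54 = 0·55 + 54
  55 = 1·54 + 1
  54 = 54·1 + 0
gcd(54,55) = 1
Back-substitution gives: 54·(-1) + 55·(1) = 1
So 54⁻¹ ≡ -1 ≡ 54 (mod 55)
Check: 54 × 54 = 2916 ≡ 1 (mod 55) ✓

54⁻¹ ≡ 54 (mod 55)


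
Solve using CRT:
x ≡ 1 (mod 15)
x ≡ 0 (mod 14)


m₁ = 15, m₂ = 14, gcd = 1, so CRT applies. M = m₁·m₂ = 210
Let M₁ = M/m₁ = 14, M₂ = M/m₂ = 15
Find y₁ ≡ M₁⁻¹ (mod m₁): 14⁻¹ ≡ 14 (mod 15)
Find y₂ ≡ M₂⁻¹ (mod m₂): 15⁻¹ ≡ 1 (mod 14)
x = a₁·M₁·y₁ + a₂·M₂·y₂ = 1·14·14 + 0·15·1 = 196
Reduce mod 210: x ≡ 196
Check: 196 mod 15 = 1 ✓, 196 mod 14 = 0 ✓

x ≡ 196 (mod 210)


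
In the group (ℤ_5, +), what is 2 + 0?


Operation: addition mod 5
2 + 0 = (a + b) mod 5 with a = 2, b = 0

2 + 0 = 2


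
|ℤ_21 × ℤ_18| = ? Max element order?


|ℤ_21 × ℤ_18| = 21 × 18 = 378
Max element order = lcm(21,18) = 126
Cyclic? No (gcd=3)

|ℤ_21×ℤ_18| = 378, max element order = 126


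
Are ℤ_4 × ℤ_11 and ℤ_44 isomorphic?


Comparing ℤ_4 × ℤ_11 and ℤ_44:
gcd(4,11) = 1, so ℤ_4 × ℤ_11 ≅ ℤ_44 (CRT)

Yes, ℤ_4 × ℤ_11 ≅ ℤ_44


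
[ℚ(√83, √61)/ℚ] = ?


[ℚ(√83,√61):ℚ] = [ℚ(√83,√61):ℚ(√83)]·[ℚ(√83):ℚ] = 2·2 = 4

[ℚ(√83, √61)/ℚ] = 4


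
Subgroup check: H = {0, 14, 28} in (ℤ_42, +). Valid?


Subgroup test for H = {0, 14, 28} in (ℤ_42, +):
(1) 0 ∈ H? Yes
(2) Closure: for all a,b ∈ H, (a+b) mod 42 ∈ H? Yes
(3) Inverses: for all a ∈ H, -a mod 42 ∈ H? Yes

Yes, H is a subgroup of ℤ_42


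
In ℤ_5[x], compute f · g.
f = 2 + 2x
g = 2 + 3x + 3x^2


Expand and collect like terms; reduce coefficients mod 5:
x^0: 2·2 = 4 ≡ 4 (mod 5)
x^1: 2·3 + 2·2 = 10 ≡ 0 (mod 5)
x^2: 2·3 + 2·3 = 12 ≡ 2 (mod 5)
x^3: 2·3 = 6 ≡ 1 (mod 5)
Result: 4 + 2x^2 + x^3

f · g = 4 + 2x^2 + x^3


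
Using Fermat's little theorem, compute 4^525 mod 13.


Fermat's little theorem: if p is prime and gcd(a,p)=1, then a^(p-1) ≡ 1 (mod p)
p = 13 is prime, gcd(4,13) = 1
Reduce exponent: 525 mod 12 = 9
So 4^525 ≡ 4^9 (mod 13)
4^9 mod 13 = 12

4^525 ≡ 12 (mod 13)


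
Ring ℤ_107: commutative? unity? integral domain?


ℤ_107 is a commutative ring with unity 1; 107 is prime, so ℤ_107 is a field (hence an integral domain)
Commutative: Yes
Integral domain: Yes
Has unity: Yes

ℤ_107: Commutative=Yes, Unity=Yes


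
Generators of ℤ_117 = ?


g generates ℤ_n iff gcd(g,n) = 1
Prime factors of 117: 3, 13
Generators are g ∈ {1,...,116} not divisible by any of these primes.
Generators: {1, 2, 4, 5, 7, 8, 10, 11, 14, 16, 17, 19, 20, 22, 23, 25, 28, 29, 31, 32, 34, 35, 37, 38, 40, 41, 43, 44, 46, 47, 49, 50, 53, 55, 56, 58, 59, 61, 62, 64, 67, 68, 70, 71, 73, 74, 76, 77, 79, 80, 82, 83, 85, 86, 88, 89, 92, 94, 95, 97, 98, 100, 101, 103, 106, 107, 109, 110, 112, 113, 115, 116}
Number of generators = φ(117) = 72

Generators of ℤ_117 = {1, 2, 4, 5, 7, 8, 10, 11, 14, 16, 17, 19, 20, 22, 23, 25, 28, 29, 31, 32, 34, 35, 37, 38, 40, 41, 43, 44, 46, 47, 49, 50, 53, 55, 56, 58, 59, 61, 62, 64, 67, 68, 70, 71, 73, 74, 76, 77, 79, 80, 82, 83, 85, 86, 88, 89, 92, 94, 95, 97, 98, 100, 101, 103, 106, 107, 109, 110, 112, 113, 115, 116}


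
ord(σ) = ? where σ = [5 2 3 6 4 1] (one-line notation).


Cycle decomposition: (1 5 4 6)
Cycle lengths: 4
Order = lcm(4) = 4

ord(σ) = 4


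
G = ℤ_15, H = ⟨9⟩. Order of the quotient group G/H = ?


|⟨9⟩| = n / gcd(9, 15) = 15 / 3 = 5
H is normal (ℤ_15 is abelian).
|G/H| = |G| / |H| = 15 / 5 = 3

|G/H| = 3


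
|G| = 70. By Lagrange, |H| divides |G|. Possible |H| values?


Lagrange's theorem: |H| divides |G|
|G| = 70
Divisors of 70: 1, 2, 5, 7, 10, 14, 35, 70

Possible subgroup orders: {1, 2, 5, 7, 10, 14, 35, 70}


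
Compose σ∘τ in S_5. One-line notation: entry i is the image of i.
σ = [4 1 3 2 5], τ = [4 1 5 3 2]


σ∘τ: apply τ first, then σ
1 →τ 4 →σ 2
2 →τ 1 →σ 4
3 →τ 5 →σ 5
4 →τ 3 →σ 3
5 →τ 2 →σ 1

σ∘τ = [2 4 5 3 1]


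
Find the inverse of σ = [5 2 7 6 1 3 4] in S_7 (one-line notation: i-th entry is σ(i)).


To find σ⁻¹, swap domain and range:
σ(1) = 5 → σ⁻¹(5) = 1
σ(2) = 2 → σ⁻¹(2) = 2
σ(3) = 7 → σ⁻¹(7) = 3
σ(4) = 6 → σ⁻¹(6) = 4
σ(5) = 1 → σ⁻¹(1) = 5
σ(6) = 3 → σ⁻¹(3) = 6
σ(7) = 4 → σ⁻¹(4) = 7

σ⁻¹ = [5 2 6 7 1 4 3]


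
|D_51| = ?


|D_n| = 2n (n rotations and n reflections)
|D_51| = 2×51 = 102

|D_51| = 102


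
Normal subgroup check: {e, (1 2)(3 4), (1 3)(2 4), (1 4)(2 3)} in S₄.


H = {e, (1 2)(3 4), (1 3)(2 4), (1 4)(2 3)} in S₄
This is the Klein four-group V₄; it is normal in S₄ (it is a union of conjugacy classes)

Yes, normal subgroup


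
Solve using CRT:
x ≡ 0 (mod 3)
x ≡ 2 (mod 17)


m₁ = 3, m₂ = 17, gcd = 1, so CRT applies. M = m₁·m₂ = 51
Let M₁ = M/m₁ = 17, M₂ = M/m₂ = 3
Find y₁ ≡ M₁⁻¹ (mod m₁): 17⁻¹ ≡ 2 (mod 3)
Find y₂ ≡ M₂⁻¹ (mod m₂): 3⁻¹ ≡ 6 (mod 17)
x = a₁·M₁·y₁ + a₂·M₂·y₂ = 0·17·2 + 2·3·6 = 36
Reduce mod 51: x ≡ 36
Check: 36 mod 3 = 0 ✓, 36 mod 17 = 2 ✓

x ≡ 36 (mod 51)


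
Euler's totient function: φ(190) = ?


Factor n: 190 = 2 × 5 × 19
φ(n) = n · ∏(1 - 1/p) over distinct primes p | n
φ(190) = 190 · (1 - 1/2) · (1 - 1/5) · (1 - 1/19) = 72

φ(190) = 72


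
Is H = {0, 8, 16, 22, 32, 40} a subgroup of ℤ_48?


Subgroup test for H = {0, 8, 16, 22, 32, 40} in (ℤ_48, +):
(1) 0 ∈ H? Yes
(2) Closure: for all a,b ∈ H, (a+b) mod 48 ∈ H? No  [counterexample: 8 + 16 = 24 ∉ H]
(3) Inverses: for all a ∈ H, -a mod 48 ∈ H? No

No, H is not a subgroup of ℤ_48


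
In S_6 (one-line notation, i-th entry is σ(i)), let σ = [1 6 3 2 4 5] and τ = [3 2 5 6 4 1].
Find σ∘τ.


σ∘τ: apply τ first, then σ
1 →τ 3 →σ 3
2 →τ 2 →σ 6
3 →τ 5 →σ 4
4 →τ 6 →σ 5
5 →τ 4 →σ 2
6 →τ 1 →σ 1

σ∘τ = [3 6 4 5 2 1]


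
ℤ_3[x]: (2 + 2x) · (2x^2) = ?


Expand and collect like terms; reduce coefficients mod 3:
x^0: 2·0 = 0 ≡ 0 (mod 3)
x^1: 2·0 + 2·0 = 0 ≡ 0 (mod 3)
x^2: 2·2 + 2·0 = 4 ≡ 1 (mod 3)
x^3: 2·2 = 4 ≡ 1 (mod 3)
Result: x^2 + x^3

f · g = x^2 + x^3


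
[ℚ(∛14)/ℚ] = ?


∛14 has minimal polynomial x³ - 14 (irreducible over ℚ since 14 is not a perfect cube)

[ℚ(∛14)/ℚ] = 3


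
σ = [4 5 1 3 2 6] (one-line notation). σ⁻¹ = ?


To find σ⁻¹, swap domain and range:
σ(1) = 4 → σ⁻¹(4) = 1
σ(2) = 5 → σ⁻¹(5) = 2
σ(3) = 1 → σ⁻¹(1) = 3
σ(4) = 3 → σ⁻¹(3) = 4
σ(5) = 2 → σ⁻¹(2) = 5
σ(6) = 6 → σ⁻¹(6) = 6

σ⁻¹ = [3 5 4 1 2 6]


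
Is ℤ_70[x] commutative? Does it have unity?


ℤ_70 has zero divisors (2·35 ≡ 0), and these lift to constant zero divisors in ℤ_70[x]; so not an integral domain
Commutative: Yes
Integral domain: No
Has unity: Yes

ℤ_70[x]: Commutative=Yes, Unity=Yes


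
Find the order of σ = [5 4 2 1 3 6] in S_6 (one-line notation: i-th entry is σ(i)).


Cycle decomposition: (1 5 3 2 4)
Cycle lengths: 5
Order = lcm(5) = 5

ord(σ) = 5


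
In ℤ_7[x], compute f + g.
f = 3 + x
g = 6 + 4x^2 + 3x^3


Add coefficients mod 7:
x^0: 3 + 6 = 2 (mod 7)
x^1: 1 + 0 = 1 (mod 7)
x^2: 0 + 4 = 4 (mod 7)
x^3: 0 + 3 = 3 (mod 7)
Result: 2 + x + 4x^2 + 3x^3

f + g = 2 + x + 4x^2 + 3x^3


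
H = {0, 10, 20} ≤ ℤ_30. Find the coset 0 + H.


0 + H = {0 + h (mod 30) : h ∈ H}
0+0=0, 0+10=10, 0+20=20

0 + H = {0, 10, 20}


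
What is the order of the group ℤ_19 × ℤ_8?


|A × B| = |A| · |B|
|ℤ_19 × ℤ_8| = 19 × 8 = 152

|ℤ_19 × ℤ_8| = 152


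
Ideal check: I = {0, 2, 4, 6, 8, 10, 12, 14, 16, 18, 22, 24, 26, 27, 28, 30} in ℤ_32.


Check ideal conditions for I = {0, 2, 4, 6, 8, 10, 12, 14, 16, 18, 22, 24, 26, 27, 28, 30} in ℤ_32:
(1) I is an additive subgroup? No
(2) For r ∈ ℤ_32 and a ∈ I: r·a ∈ I? No  [counterexample: r=2, a=10, r·a mod 32 = 20 ∉ I]

No, I is not an ideal of ℤ_32


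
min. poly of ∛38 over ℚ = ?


∛38 satisfies x³ - 38 = 0, irreducible over ℚ (no rational root; 38 is not a perfect cube)

Minimal polynomial: x³ - 38


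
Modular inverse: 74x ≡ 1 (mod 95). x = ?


Use the extended Euclidean algorithm to write 1 = 74·s + 95·t; then s mod 95 is the inverse.
Euclidean algorithm:
  74 = 0·95 + 74
  95 = 1·74 + 21
  74 = 3·21 + 11
  21 = 1·11 + 10
  11 = 1·10 + 1
  10 = 10·1 + 0
gcd(74,95) = 1
Back-substitution gives: 74·(9) + 95·(-7) = 1
So 74⁻¹ ≡ 9 ≡ 9 (mod 95)
Check: 74 × 9 = 666 ≡ 1 (mod 95) ✓

74⁻¹ ≡ 9 (mod 95)


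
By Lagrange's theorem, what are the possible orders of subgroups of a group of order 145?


Lagrange's theorem: |H| divides |G|
|G| = 145
Divisors of 145: 1, 5, 29, 145

Possible subgroup orders: {1, 5, 29, 145}


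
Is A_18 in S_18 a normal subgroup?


H = A_18 in S_18
A_18 has index 2 in S_18, and every subgroup of index 2 is normal

Yes, normal subgroup


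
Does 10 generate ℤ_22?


g generates ℤ_n iff gcd(g, n) = 1
gcd(10, 22) = 2
Since gcd = 2 ≠ 1, ⟨10⟩ has order 11 < 22, so 10 is not a generator.

No, 10 does not generate ℤ_22


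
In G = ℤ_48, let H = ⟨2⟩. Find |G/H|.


|⟨2⟩| = n / gcd(2, 48) = 48 / 2 = 24
H is normal (ℤ_48 is abelian).
|G/H| = |G| / |H| = 48 / 24 = 2

|G/H| = 2


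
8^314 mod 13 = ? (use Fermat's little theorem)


Fermat's little theorem: if p is prime and gcd(a,p)=1, then a^(p-1) ≡ 1 (mod p)
p = 13 is prime, gcd(8,13) = 1
Reduce exponent: 314 mod 12 = 2
So 8^314 ≡ 8^2 (mod 13)
8^2 mod 13 = 12

8^314 ≡ 12 (mod 13)


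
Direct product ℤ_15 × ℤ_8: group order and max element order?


|ℤ_15 × ℤ_8| = 15 × 8 = 120
Max element order = lcm(15,8) = 120
Cyclic? Yes (gcd=1)

|ℤ_15×ℤ_8| = 120, max element order = 120


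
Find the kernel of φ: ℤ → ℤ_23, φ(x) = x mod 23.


Kernel = preimage of identity
ker(φ) = {x ∈ ℤ : x ≡ 0 (mod 23)} = 23ℤ = {0, ±23, ±46, ...}

ker(φ) = 23ℤ


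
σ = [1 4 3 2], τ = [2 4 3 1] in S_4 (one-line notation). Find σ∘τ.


σ∘τ: apply τ first, then σ
1 →τ 2 →σ 4
2 →τ 4 →σ 2
3 →τ 3 →σ 3
4 →τ 1 →σ 1

σ∘τ = [4 2 3 1]


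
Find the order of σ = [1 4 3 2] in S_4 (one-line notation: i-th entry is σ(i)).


Cycle decomposition: (2 4)
Cycle lengths: 2
Order = lcm(2) = 2

ord(σ) = 2


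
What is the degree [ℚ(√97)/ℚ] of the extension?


√97 has minimal polynomial x² - 97 (irreducible over ℚ since 97 is squarefree)

[ℚ(√97)/ℚ] = 2


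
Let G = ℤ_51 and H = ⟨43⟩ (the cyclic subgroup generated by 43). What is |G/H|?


|⟨43⟩| = n / gcd(43, 51) = 51 / 1 = 51
H is normal (ℤ_51 is abelian).
|G/H| = |G| / |H| = 51 / 51 = 1

|G/H| = 1


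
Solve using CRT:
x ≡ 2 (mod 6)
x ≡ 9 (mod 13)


m₁ = 6, m₂ = 13, gcd = 1, so CRT applies. M = m₁·m₂ = 78
Let M₁ = M/m₁ = 13, M₂ = M/m₂ = 6
Find y₁ ≡ M₁⁻¹ (mod m₁): 13⁻¹ ≡ 1 (mod 6)
Find y₂ ≡ M₂⁻¹ (mod m₂): 6⁻¹ ≡ 11 (mod 13)
x = a₁·M₁·y₁ + a₂·M₂·y₂ = 2·13·1 + 9·6·11 = 620
Reduce mod 78: x ≡ 74
Check: 74 mod 6 = 2 ✓, 74 mod 13 = 9 ✓

x ≡ 74 (mod 78)


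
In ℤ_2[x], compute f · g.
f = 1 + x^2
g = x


Expand and collect like terms; reduce coefficients mod 2:
x^0: 1·0 = 0 ≡ 0 (mod 2)
x^1: 1·1 + 0·0 = 1 ≡ 1 (mod 2)
x^2: 0·1 + 1·0 = 0 ≡ 0 (mod 2)
x^3: 1·1 = 1 ≡ 1 (mod 2)
Result: x + x^3

f · g = x + x^3


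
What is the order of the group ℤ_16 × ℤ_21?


|A × B| = |A| · |B|
|ℤ_16 × ℤ_21| = 16 × 21 = 336

|ℤ_16 × ℤ_21| = 336


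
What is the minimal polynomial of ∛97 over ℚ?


∛97 satisfies x³ - 97 = 0, irreducible over ℚ (no rational root; 97 is not a perfect cube)

Minimal polynomial: x³ - 97


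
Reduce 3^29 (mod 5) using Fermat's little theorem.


Fermat's little theorem: if p is prime and gcd(a,p)=1, then a^(p-1) ≡ 1 (mod p)
p = 5 is prime, gcd(3,5) = 1
Reduce exponent: 29 mod 4 = 1
So 3^29 ≡ 3^1 (mod 5)
3^1 mod 5 = 3

3^29 ≡ 3 (mod 5)


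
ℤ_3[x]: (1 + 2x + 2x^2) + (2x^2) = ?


Add coefficients mod 3:
x^0: 1 + 0 = 1 (mod 3)
x^1: 2 + 0 = 2 (mod 3)
x^2: 2 + 2 = 1 (mod 3)
Result: 1 + 2x + x^2

f + g = 1 + 2x + x^2


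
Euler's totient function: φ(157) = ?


Factor n: 157 = 157
φ(n) = n · ∏(1 - 1/p) over distinct primes p | n
φ(157) = 157 · (1 - 1/157) = 156

φ(157) = 156


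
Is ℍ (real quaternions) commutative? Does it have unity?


quaternion multiplication is non-commutative (ij = k ≠ ji = -k); has unity 1; a division ring but not an integral domain since integral domains are commutative by convention
Commutative: No
Integral domain: No
Has unity: Yes

ℍ (real quaternions): Commutative=No, Unity=Yes


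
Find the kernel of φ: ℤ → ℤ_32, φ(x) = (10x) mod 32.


Kernel = preimage of identity
ker(φ) = {x ∈ ℤ : 10x ≡ 0 (mod 32)}. gcd(10,32) = 2, so 10x ≡ 0 (mod 32) ⟺ x ≡ 0 (mod 32/2 = 16). Hence ker(φ) = 16ℤ

ker(φ) = 16ℤ


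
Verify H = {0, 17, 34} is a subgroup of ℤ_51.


Subgroup test for H = {0, 17, 34} in (ℤ_51, +):
(1) 0 ∈ H? Yes
(2) Closure: for all a,b ∈ H, (a+b) mod 51 ∈ H? Yes
(3) Inverses: for all a ∈ H, -a mod 51 ∈ H? Yes

Yes, H is a subgroup of ℤ_51


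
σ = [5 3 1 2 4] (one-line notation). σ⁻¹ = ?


To find σ⁻¹, swap domain and range:
σ(1) = 5 → σ⁻¹(5) = 1
σ(2) = 3 → σ⁻¹(3) = 2
σ(3) = 1 → σ⁻¹(1) = 3
σ(4) = 2 → σ⁻¹(2) = 4
σ(5) = 4 → σ⁻¹(4) = 5

σ⁻¹ = [3 4 2 5 1]


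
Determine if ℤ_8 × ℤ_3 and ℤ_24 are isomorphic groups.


Comparing ℤ_8 × ℤ_3 and ℤ_24:
gcd(8,3) = 1, so ℤ_8 × ℤ_3 ≅ ℤ_24 (CRT)

Yes, ℤ_8 × ℤ_3 ≅ ℤ_24


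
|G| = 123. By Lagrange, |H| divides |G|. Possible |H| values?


Lagrange's theorem: |H| divides |G|
|G| = 123
Divisors of 123: 1, 3, 41, 123

Possible subgroup orders: {1, 3, 41, 123}


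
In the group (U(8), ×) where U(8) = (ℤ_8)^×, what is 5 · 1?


Operation: multiplication mod 8
5 · 1 = (a × b) mod 8 with a = 5, b = 1

5 · 1 = 5


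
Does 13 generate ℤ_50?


g generates ℤ_n iff gcd(g, n) = 1
gcd(13, 50) = 1
Since gcd = 1, 13 is a generator.

Yes, 13 generates ℤ_50


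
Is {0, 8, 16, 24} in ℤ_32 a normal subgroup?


H = {0, 8, 16, 24} in ℤ_32
ℤ_32 is abelian; every subgroup of an abelian group is normal

Yes, normal subgroup


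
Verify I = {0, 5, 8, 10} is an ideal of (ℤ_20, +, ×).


Check ideal conditions for I = {0, 5, 8, 10} in ℤ_20:
(1) I is an additive subgroup? No
(2) For r ∈ ℤ_20 and a ∈ I: r·a ∈ I? No  [counterexample: r=2, a=8, r·a mod 20 = 16 ∉ I]

No, I is not an ideal of ℤ_20


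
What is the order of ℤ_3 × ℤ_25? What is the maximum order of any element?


|ℤ_3 × ℤ_25| = 3 × 25 = 75
Max element order = lcm(3,25) = 75
Cyclic? Yes (gcd=1)

|ℤ_3×ℤ_25| = 75, max element order = 75


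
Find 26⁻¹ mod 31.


Use the extended Euclidean algorithm to write 1 = 26·s + 31·t; then s mod 31 is the inverse.
Euclidean algorithm:
  26 = 0·31 + 26
  31 = 1·26 + 5
  26 = 5·5 + 1
  5 = 5·1 + 0
gcd(26,31) = 1
Back-substitution gives: 26·(6) + 31·(-5) = 1
So 26⁻¹ ≡ 6 ≡ 6 (mod 31)
Check: 26 × 6 = 156 ≡ 1 (mod 31) ✓

26⁻¹ ≡ 6 (mod 31)


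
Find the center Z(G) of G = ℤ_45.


Z(G) = {g ∈ G | gx = xg for all x ∈ G}
ℤ_45 is abelian, so Z(G) = G

Z(ℤ_45) = ℤ_45


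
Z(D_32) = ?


Z(G) = {g ∈ G | gx = xg for all x ∈ G}
For even n, Z(D_n) = {e, r^(n/2)}: the 180° rotation r^16 commutes with every reflection and rotation

Z(D_32) = {e, r^16}


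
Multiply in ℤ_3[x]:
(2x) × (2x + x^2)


Expand and collect like terms; reduce coefficients mod 3:
x^0: 0·0 = 0 ≡ 0 (mod 3)
x^1: 0·2 + 2·0 = 0 ≡ 0 (mod 3)
x^2: 0·1 + 2·2 = 4 ≡ 1 (mod 3)
x^3: 2·1 = 2 ≡ 2 (mod 3)
Result: x^2 + 2x^3

f · g = x^2 + 2x^3


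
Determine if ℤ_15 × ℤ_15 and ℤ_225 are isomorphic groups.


Comparing ℤ_15 × ℤ_15 and ℤ_225:
gcd(15,15) = 15 ≠ 1. Max element order in ℤ_15×ℤ_15 is lcm(15,15) = 15 < 225, so it has no element of order 225

No, ℤ_15 × ℤ_15 ≇ ℤ_225


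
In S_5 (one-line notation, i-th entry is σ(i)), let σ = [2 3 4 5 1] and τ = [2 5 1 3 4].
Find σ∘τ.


σ∘τ: apply τ first, then σ
1 →τ 2 →σ 3
2 →τ 5 →σ 1
3 →τ 1 →σ 2
4 →τ 3 →σ 4
5 →τ 4 →σ 5

σ∘τ = [3 1 2 4 5]


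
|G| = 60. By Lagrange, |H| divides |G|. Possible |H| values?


Lagrange's theorem: |H| divides |G|
|G| = 60
Divisors of 60: 1, 2, 3, 4, 5, 6, 10, 12, 15, 20, 30, 60

Possible subgroup orders: {1, 2, 3, 4, 5, 6, 10, 12, 15, 20, 30, 60}


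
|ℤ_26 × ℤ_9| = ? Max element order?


|ℤ_26 × ℤ_9| = 26 × 9 = 234
Max element order = lcm(26,9) = 234
Cyclic? Yes (gcd=1)

|ℤ_26×ℤ_9| = 234, max element order = 234


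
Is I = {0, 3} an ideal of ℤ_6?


Check ideal conditions for I = {0, 3} in ℤ_6:
(1) I is an additive subgroup? Yes
(2) For r ∈ ℤ_6 and a ∈ I: r·a ∈ I? Yes

Yes, I is an ideal of ℤ_6


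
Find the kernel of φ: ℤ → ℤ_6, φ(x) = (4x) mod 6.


Kernel = preimage of identity
ker(φ) = {x ∈ ℤ : 4x ≡ 0 (mod 6)}. gcd(4,6) = 2, so 4x ≡ 0 (mod 6) ⟺ x ≡ 0 (mod 6/2 = 3). Hence ker(φ) = 3ℤ

ker(φ) = 3ℤ


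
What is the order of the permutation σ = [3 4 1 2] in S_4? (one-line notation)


Cycle decomposition: (1 3) (2 4)
Cycle lengths: 2, 2
Order = lcm(2, 2) = 2

ord(σ) = 2


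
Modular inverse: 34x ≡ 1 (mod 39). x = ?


Use the extended Euclidean algorithm to write 1 = 34·s + 39·t; then s mod 39 is the inverse.
Euclidean algorithm:
  34 = 0·39 + 34
  39 = 1·34 + 5
  34 = 6·5 + 4
  5 = 1·4 + 1
  4 = 4·1 + 0
gcd(34,39) = 1
Back-substitution gives: 34·(-8) + 39·(7) = 1
So 34⁻¹ ≡ -8 ≡ 31 (mod 39)
Check: 34 × 31 = 1054 ≡ 1 (mod 39) ✓

34⁻¹ ≡ 31 (mod 39)


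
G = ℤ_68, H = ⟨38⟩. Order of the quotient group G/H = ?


|⟨38⟩| = n / gcd(38, 68) = 68 / 2 = 34
H is normal (ℤ_68 is abelian).
|G/H| = |G| / |H| = 68 / 34 = 2

|G/H| = 2


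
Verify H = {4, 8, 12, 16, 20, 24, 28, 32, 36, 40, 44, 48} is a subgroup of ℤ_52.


Subgroup test for H = {4, 8, 12, 16, 20, 24, 28, 32, 36, 40, 44, 48} in (ℤ_52, +):
(1) 0 ∈ H? No
(2) Closure: for all a,b ∈ H, (a+b) mod 52 ∈ H? No  [counterexample: 4 + 48 = 0 ∉ H]
(3) Inverses: for all a ∈ H, -a mod 52 ∈ H? Yes

No, H is not a subgroup of ℤ_52


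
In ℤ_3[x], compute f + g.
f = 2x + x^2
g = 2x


Add coefficients mod 3:
x^0: 0 + 0 = 0 (mod 3)
x^1: 2 + 2 = 1 (mod 3)
x^2: 1 + 0 = 1 (mod 3)
Result: x + x^2

f + g = x + x^2


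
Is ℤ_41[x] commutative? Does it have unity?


ℤ_41 is a field (n prime), so ℤ_41[x] is a commutative integral domain with unity
Commutative: Yes
Integral domain: Yes
Has unity: Yes

ℤ_41[x]: Commutative=Yes, Unity=Yes


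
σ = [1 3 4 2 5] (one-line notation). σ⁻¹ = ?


To find σ⁻¹, swap domain and range:
σ(1) = 1 → σ⁻¹(1) = 1
σ(2) = 3 → σ⁻¹(3) = 2
σ(3) = 4 → σ⁻¹(4) = 3
σ(4) = 2 → σ⁻¹(2) = 4
σ(5) = 5 → σ⁻¹(5) = 5

σ⁻¹ = [1 4 2 3 5]


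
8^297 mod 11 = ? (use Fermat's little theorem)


Fermat's little theorem: if p is prime and gcd(a,p)=1, then a^(p-1) ≡ 1 (mod p)
p = 11 is prime, gcd(8,11) = 1
Reduce exponent: 297 mod 10 = 7
So 8^297 ≡ 8^7 (mod 11)
8^7 mod 11 = 2

8^297 ≡ 2 (mod 11)


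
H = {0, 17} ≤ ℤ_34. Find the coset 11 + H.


11 + H = {11 + h (mod 34) : h ∈ H}
11+0=11, 11+17=28

11 + H = {11, 28}


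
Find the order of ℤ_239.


ℤ_n has n elements.

|ℤ_239| = 239


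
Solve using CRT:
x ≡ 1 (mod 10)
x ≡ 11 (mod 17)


m₁ = 10, m₂ = 17, gcd = 1, so CRT applies. M = m₁·m₂ = 170
Let M₁ = M/m₁ = 17, M₂ = M/m₂ = 10
Find y₁ ≡ M₁⁻¹ (mod m₁): 17⁻¹ ≡ 3 (mod 10)
Find y₂ ≡ M₂⁻¹ (mod m₂): 10⁻¹ ≡ 12 (mod 17)
x = a₁·M₁·y₁ + a₂·M₂·y₂ = 1·17·3 + 11·10·12 = 1371
Reduce mod 170: x ≡ 11
Check: 11 mod 10 = 1 ✓, 11 mod 17 = 11 ✓

x ≡ 11 (mod 170)


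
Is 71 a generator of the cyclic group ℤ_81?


g generates ℤ_n iff gcd(g, n) = 1
gcd(71, 81) = 1
Since gcd = 1, 71 is a generator.

Yes, 71 generates ℤ_81


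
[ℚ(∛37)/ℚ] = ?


∛37 has minimal polynomial x³ - 37 (irreducible over ℚ since 37 is not a perfect cube)

[ℚ(∛37)/ℚ] = 3


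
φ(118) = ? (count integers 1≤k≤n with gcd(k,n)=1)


Factor n: 118 = 2 × 59
φ(n) = n · ∏(1 - 1/p) over distinct primes p | n
φ(118) = 118 · (1 - 1/2) · (1 - 1/59) = 58

φ(118) = 58


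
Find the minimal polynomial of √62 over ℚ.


√62 satisfies x² - 62 = 0, irreducible over ℚ since 62 is squarefree

Minimal polynomial: x² - 62


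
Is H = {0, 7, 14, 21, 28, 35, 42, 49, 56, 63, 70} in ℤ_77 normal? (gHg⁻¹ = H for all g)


H = {0, 7, 14, 21, 28, 35, 42, 49, 56, 63, 70} in ℤ_77
ℤ_77 is abelian; every subgroup of an abelian group is normal

Yes, normal subgroup


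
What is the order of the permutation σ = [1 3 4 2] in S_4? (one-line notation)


Cycle decomposition: (2 3 4)
Cycle lengths: 3
Order = lcm(3) = 3

ord(σ) = 3


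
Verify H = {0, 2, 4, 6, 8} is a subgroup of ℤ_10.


Subgroup test for H = {0, 2, 4, 6, 8} in (ℤ_10, +):
(1) 0 ∈ H? Yes
(2) Closure: for all a,b ∈ H, (a+b) mod 10 ∈ H? Yes
(3) Inverses: for all a ∈ H, -a mod 10 ∈ H? Yes

Yes, H is a subgroup of ℤ_10


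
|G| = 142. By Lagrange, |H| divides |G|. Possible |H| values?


Lagrange's theorem: |H| divides |G|
|G| = 142
Divisors of 142: 1, 2, 71, 142

Possible subgroup orders: {1, 2, 71, 142}


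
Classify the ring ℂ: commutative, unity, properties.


ℂ is a field: commutative, has unity, every nonzero element is a unit (hence an integral domain)
Commutative: Yes
Integral domain: Yes
Has unity: Yes

ℂ: Commutative=Yes, Unity=Yes


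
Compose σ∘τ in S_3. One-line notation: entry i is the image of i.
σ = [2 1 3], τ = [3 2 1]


σ∘τ: apply τ first, then σ
1 →τ 3 →σ 3
2 →τ 2 →σ 1
3 →τ 1 →σ 2

σ∘τ = [3 1 2]


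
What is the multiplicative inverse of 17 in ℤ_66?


Use the extended Euclidean algorithm to write 1 = 17·s + 66·t; then s mod 66 is the inverse.
Euclidean algorithm:
  17 = 0·66 + 17
  66 = 3·17 + 15
  17 = 1·15 + 2
  15 = 7·2 + 1
  2 = 2·1 + 0
gcd(17,66) = 1
Back-substitution gives: 17·(-31) + 66·(8) = 1
So 17⁻¹ ≡ -31 ≡ 35 (mod 66)
Check: 17 × 35 = 595 ≡ 1 (mod 66) ✓

17⁻¹ ≡ 35 (mod 66)


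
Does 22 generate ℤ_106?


g generates ℤ_n iff gcd(g, n) = 1
gcd(22, 106) = 2
Since gcd = 2 ≠ 1, ⟨22⟩ has order 53 < 106, so 22 is not a generator.

No, 22 does not generate ℤ_106


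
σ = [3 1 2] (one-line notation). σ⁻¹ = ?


To find σ⁻¹, swap domain and range:
σ(1) = 3 → σ⁻¹(3) = 1
σ(2) = 1 → σ⁻¹(1) = 2
σ(3) = 2 → σ⁻¹(2) = 3

σ⁻¹ = [2 3 1]


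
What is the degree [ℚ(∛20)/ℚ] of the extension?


∛20 has minimal polynomial x³ - 20 (irreducible over ℚ since 20 is not a perfect cube)

[ℚ(∛20)/ℚ] = 3


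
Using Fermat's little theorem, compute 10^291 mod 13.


Fermat's little theorem: if p is prime and gcd(a,p)=1, then a^(p-1) ≡ 1 (mod p)
p = 13 is prime, gcd(10,13) = 1
Reduce exponent: 291 mod 12 = 3
So 10^291 ≡ 10^3 (mod 13)
10^3 mod 13 = 12

10^291 ≡ 12 (mod 13)


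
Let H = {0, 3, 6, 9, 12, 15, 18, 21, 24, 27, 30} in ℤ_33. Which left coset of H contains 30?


30 + H = {30 + h (mod 33) : h ∈ H}
30+0=30, 30+3=0, 30+6=3, 30+9=6, 30+12=9, 30+15=12, 30+18=15, 30+21=18, 30+24=21, 30+27=24, 30+30=27
30 + H = {0, 3, 6, 9, 12, 15, 18, 21, 24, 27, 30} = 0 + H

30 + H = {0, 3, 6, 9, 12, 15, 18, 21, 24, 27, 30}


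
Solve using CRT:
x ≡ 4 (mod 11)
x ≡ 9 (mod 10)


m₁ = 11, m₂ = 10, gcd = 1, so CRT applies. M = m₁·m₂ = 110
Let M₁ = M/m₁ = 10, M₂ = M/m₂ = 11
Find y₁ ≡ M₁⁻¹ (mod m₁): 10⁻¹ ≡ 10 (mod 11)
Find y₂ ≡ M₂⁻¹ (mod m₂): 11⁻¹ ≡ 1 (mod 10)
x = a₁·M₁·y₁ + a₂·M₂·y₂ = 4·10·10 + 9·11·1 = 499
Reduce mod 110: x ≡ 59
Check: 59 mod 11 = 4 ✓, 59 mod 10 = 9 ✓

x ≡ 59 (mod 110)


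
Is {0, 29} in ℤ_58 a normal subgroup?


H = {0, 29} in ℤ_58
ℤ_58 is abelian; every subgroup of an abelian group is normal

Yes, normal subgroup


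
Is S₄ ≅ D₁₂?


Comparing S₄ and D₁₂:
S₄ has trivial center; D₁₂ has center {e, r⁶}

No, S₄ ≇ D₁₂


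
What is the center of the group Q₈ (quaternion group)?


Z(G) = {g ∈ G | gx = xg for all x ∈ G}
In Q₈ = {±1, ±i, ±j, ±k}, only ±1 commute with every element

Z(Q₈ (quaternion group)) = {1, -1}


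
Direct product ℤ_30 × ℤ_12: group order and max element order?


|ℤ_30 × ℤ_12| = 30 × 12 = 360
Max element order = lcm(30,12) = 60
Cyclic? No (gcd=6)

|ℤ_30×ℤ_12| = 360, max element order = 60


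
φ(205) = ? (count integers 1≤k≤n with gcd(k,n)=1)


Factor n: 205 = 5 × 41
φ(n) = n · ∏(1 - 1/p) over distinct primes p | n
φ(205) = 205 · (1 - 1/5) · (1 - 1/41) = 160

φ(205) = 160


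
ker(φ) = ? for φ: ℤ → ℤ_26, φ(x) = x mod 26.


Kernel = preimage of identity
ker(φ) = {x ∈ ℤ : x ≡ 0 (mod 26)} = 26ℤ = {0, ±26, ±52, ...}

ker(φ) = 26ℤ


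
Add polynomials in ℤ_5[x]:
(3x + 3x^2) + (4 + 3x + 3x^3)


Add coefficients mod 5:
x^0: 0 + 4 = 4 (mod 5)
x^1: 3 + 3 = 1 (mod 5)
x^2: 3 + 0 = 3 (mod 5)
x^3: 0 + 3 = 3 (mod 5)
Result: 4 + x + 3x^2 + 3x^3

f + g = 4 + x + 3x^2 + 3x^3


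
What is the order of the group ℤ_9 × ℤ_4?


|A × B| = |A| · |B|
|ℤ_9 × ℤ_4| = 9 × 4 = 36

|ℤ_9 × ℤ_4| = 36


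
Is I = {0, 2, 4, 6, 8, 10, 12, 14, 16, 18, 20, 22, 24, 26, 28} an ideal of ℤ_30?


Check ideal conditions for I = {0, 2, 4, 6, 8, 10, 12, 14, 16, 18, 20, 22, 24, 26, 28} in ℤ_30:
(1) I is an additive subgroup? Yes
(2) For r ∈ ℤ_30 and a ∈ I: r·a ∈ I? Yes

Yes, I is an ideal of ℤ_30


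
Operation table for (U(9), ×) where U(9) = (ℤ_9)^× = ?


Elements: {1, 2, 4, 5, 7, 8}
Operation: multiplication mod 9
Entry (a, b) = (a × b) mod 9

Cayley table:
  | 1 | 2 | 4 | 5 | 7 | 8
1 | 1 | 2 | 4 | 5 | 7 | 8
2 | 2 | 4 | 8 | 1 | 5 | 7
4 | 4 | 8 | 7 | 2 | 1 | 5
5 | 5 | 1 | 2 | 7 | 8 | 4
7 | 7 | 5 | 1 | 8 | 4 | 2
8 | 8 | 7 | 5 | 4 | 2 | 1


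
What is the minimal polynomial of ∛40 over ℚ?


∛40 satisfies x³ - 40 = 0, irreducible over ℚ (no rational root; 40 is not a perfect cube)

Minimal polynomial: x³ - 40


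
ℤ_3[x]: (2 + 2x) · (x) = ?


Expand and collect like terms; reduce coefficients mod 3:
x^0: 2·0 = 0 ≡ 0 (mod 3)
x^1: 2·1 + 2·0 = 2 ≡ 2 (mod 3)
x^2: 2·1 = 2 ≡ 2 (mod 3)
Result: 2x + 2x^2

f · g = 2x + 2x^2


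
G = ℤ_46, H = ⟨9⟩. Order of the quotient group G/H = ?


|⟨9⟩| = n / gcd(9, 46) = 46 / 1 = 46
H is normal (ℤ_46 is abelian).
|G/H| = |G| / |H| = 46 / 46 = 1

|G/H| = 1


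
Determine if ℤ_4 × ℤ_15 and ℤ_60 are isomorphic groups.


Comparing ℤ_4 × ℤ_15 and ℤ_60:
gcd(4,15) = 1, so ℤ_4 × ℤ_15 ≅ ℤ_60 (CRT)

Yes, ℤ_4 × ℤ_15 ≅ ℤ_60


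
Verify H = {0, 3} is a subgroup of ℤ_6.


Subgroup test for H = {0, 3} in (ℤ_6, +):
(1) 0 ∈ H? Yes
(2) Closure: for all a,b ∈ H, (a+b) mod 6 ∈ H? Yes
(3) Inverses: for all a ∈ H, -a mod 6 ∈ H? Yes

Yes, H is a subgroup of ℤ_6


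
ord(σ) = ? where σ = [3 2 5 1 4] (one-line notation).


Cycle decomposition: (1 3 5 4)
Cycle lengths: 4
Order = lcm(4) = 4

ord(σ) = 4


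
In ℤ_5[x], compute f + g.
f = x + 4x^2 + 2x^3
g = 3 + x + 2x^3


Add coefficients mod 5:
x^0: 0 + 3 = 3 (mod 5)
x^1: 1 + 1 = 2 (mod 5)
x^2: 4 + 0 = 4 (mod 5)
x^3: 2 + 2 = 4 (mod 5)
Result: 3 + 2x + 4x^2 + 4x^3

f + g = 3 + 2x + 4x^2 + 4x^3


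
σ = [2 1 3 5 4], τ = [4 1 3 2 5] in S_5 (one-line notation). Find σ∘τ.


σ∘τ: apply τ first, then σ
1 →τ 4 →σ 5
2 →τ 1 →σ 2
3 →τ 3 →σ 3
4 →τ 2 →σ 1
5 →τ 5 →σ 4

σ∘τ = [5 2 3 1 4]


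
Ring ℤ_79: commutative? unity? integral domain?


ℤ_79 is a commutative ring with unity 1; 79 is prime, so ℤ_79 is a field (hence an integral domain)
Commutative: Yes
Integral domain: Yes
Has unity: Yes

ℤ_79: Commutative=Yes, Unity=Yes


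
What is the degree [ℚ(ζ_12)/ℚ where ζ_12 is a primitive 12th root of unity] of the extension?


[ℚ(ζ_n):ℚ] = deg Φ_n(x) = φ(n). Here φ(12) = 4

[ℚ(ζ_12)/ℚ where ζ_12 is a primitive 12th root of unity] = 4


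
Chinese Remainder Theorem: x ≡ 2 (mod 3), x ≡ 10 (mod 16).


m₁ = 3, m₂ = 16, gcd = 1, so CRT applies. M = m₁·m₂ = 48
Let M₁ = M/m₁ = 16, M₂ = M/m₂ = 3
Find y₁ ≡ M₁⁻¹ (mod m₁): 16⁻¹ ≡ 1 (mod 3)
Find y₂ ≡ M₂⁻¹ (mod m₂): 3⁻¹ ≡ 11 (mod 16)
x = a₁·M₁·y₁ + a₂·M₂·y₂ = 2·16·1 + 10·3·11 = 362
Reduce mod 48: x ≡ 26
Check: 26 mod 3 = 2 ✓, 26 mod 16 = 10 ✓

x ≡ 26 (mod 48)


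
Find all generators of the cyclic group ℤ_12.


g generates ℤ_n iff gcd(g,n) = 1
Checking each g ∈ {1,...,11}:
gcd(1,12) = 1
gcd(2,12) = 2
gcd(3,12) = 3
gcd(4,12) = 4
gcd(5,12) = 1
gcd(6,12) = 6
gcd(7,12) = 1
gcd(8,12) = 4
gcd(9,12) = 3
gcd(10,12) = 2
gcd(11,12) = 1
Generators: {1, 5, 7, 11}
Number of generators = φ(12) = 4

Generators of ℤ_12 = {1, 5, 7, 11}


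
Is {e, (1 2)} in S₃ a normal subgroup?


H = {e, (1 2)} in S₃
(1 3)(1 2)(1 3)⁻¹ = (2 3) ∉ {e, (1 2)}, so it is not normal

No, not a normal subgroup
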